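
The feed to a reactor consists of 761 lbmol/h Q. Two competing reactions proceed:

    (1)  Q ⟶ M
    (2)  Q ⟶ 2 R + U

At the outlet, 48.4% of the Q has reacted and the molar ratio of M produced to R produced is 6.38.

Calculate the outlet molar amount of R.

Conversion of Q: Q consumed = 0.484 × 761 = 368.3 lbmol/h = 1ξ₁ + 1ξ₂.
Selectivity: 1ξ₁ / (2ξ₂) = 6.38 → ξ₁ = 12.76 ξ₂.
Substitute: (1·12.76 + 1) ξ₂ = 368.3 → ξ₂ = 26.77 lbmol/h, ξ₁ = 341.6 lbmol/h.
Outlet amounts (n = n₀ + Σ ν·ξ):
  Q: 761 − 1(341.6) − 1(26.77) = 392.7
  M: 0 + 1(341.6) = 341.6
  R: 0 + 2(26.77) = 53.54
  U: 0 + 1(26.77) = 26.77

53.5 lbmol/h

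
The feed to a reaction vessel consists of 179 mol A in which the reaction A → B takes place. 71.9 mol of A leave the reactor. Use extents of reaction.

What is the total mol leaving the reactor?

179 mol

For A: n = n₀ − 1ξ → 71.9 = 179 − 1ξ, giving ξ = 107.1 mol.
Outlet amounts (n = n₀ + ν ξ):
  A: 179 − 1(107.1) = 71.9
  B: 0 + 1(107.1) = 107.1
Total out = 71.9 + 107.1 = 179 mol.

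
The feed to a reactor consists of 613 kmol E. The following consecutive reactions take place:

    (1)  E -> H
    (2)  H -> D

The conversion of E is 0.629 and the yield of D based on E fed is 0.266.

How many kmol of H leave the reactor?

Conversion of E: E consumed = 1ξ₁ = 0.629 × 613 → ξ₁ = 385.6 kmol.
Yield of D: 1ξ₂ / 613 = 0.266 → ξ₂ = 163.1 kmol.
Outlet amounts (n = n₀ + Σ ν·ξ):
  E: 613 − 1(385.6) = 227.4
  H: 0 + 1(385.6) − 1(163.1) = 222.5
  D: 0 + 1(163.1) = 163.1

223 kmol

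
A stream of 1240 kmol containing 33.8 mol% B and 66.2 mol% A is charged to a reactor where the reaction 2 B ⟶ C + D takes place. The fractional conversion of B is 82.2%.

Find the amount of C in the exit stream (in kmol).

B reacted = 0.822 × 419.1 = 344.5 kmol; ν_B = −2, so ξ = 344.5/2 = 172.3 kmol.
Outlet amounts (n = n₀ + ν ξ):
  B: 419.1 − 2(172.3) = 74.6
  C: 0 + 1(172.3) = 172.3
  D: 0 + 1(172.3) = 172.3
  A: 820.9 (inert)

172 kmol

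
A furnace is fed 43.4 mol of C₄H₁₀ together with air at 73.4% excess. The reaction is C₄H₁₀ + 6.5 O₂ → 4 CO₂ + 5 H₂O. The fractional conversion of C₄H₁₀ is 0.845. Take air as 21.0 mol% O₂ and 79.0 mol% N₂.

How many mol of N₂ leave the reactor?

Stoichiometric O₂ = 6.5 × 43.4 = 282.1 mol; O₂ fed = 282.1 × 1.734 = 489.2 mol.
N₂ fed = 489.2 × 79/21 = 1840 mol.
Fuel reacted = 0.845 × 43.4 → ξ = 36.67 mol.
Outlet (n = n₀ + ν ξ):
  C₄H₁₀: 43.4 − 1(36.67) = 6.727
  O₂: 489.2 − 6.5(36.67) = 250.8
  N₂: 1840 (inert)
  CO₂: 0 + 4(36.67) = 146.7
  H₂O: 0 + 5(36.67) = 183.4

1840 mol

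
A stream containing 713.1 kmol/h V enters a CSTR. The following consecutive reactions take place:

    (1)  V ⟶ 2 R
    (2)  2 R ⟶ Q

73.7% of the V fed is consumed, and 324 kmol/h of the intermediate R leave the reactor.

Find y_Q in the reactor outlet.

0.415

Conversion of V: V consumed = 1ξ₁ = 0.737 × 713.1 → ξ₁ = 525.6 kmol/h.
R balance: n_R = 0 + 2ξ₁ − 2ξ₂ = 324 → ξ₂ = (2·525.6 − 324)/2 = 363.6 kmol/h.
Outlet amounts (n = n₀ + Σ ν·ξ):
  V: 713.1 − 1(525.6) = 187.5
  R: 0 + 2(525.6) − 2(363.6) = 324
  Q: 0 + 1(363.6) = 363.6
Total out = 875.1 kmol/h; y_Q = 363.6 / 875.1 = 0.4154.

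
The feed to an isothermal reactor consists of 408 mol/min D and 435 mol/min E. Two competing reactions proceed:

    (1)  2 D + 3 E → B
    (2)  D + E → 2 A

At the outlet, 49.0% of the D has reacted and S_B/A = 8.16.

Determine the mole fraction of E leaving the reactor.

Conversion of D: D consumed = 0.49 × 408 = 199.9 mol/min = 2ξ₁ + 1ξ₂.
Selectivity: 1ξ₁ / (2ξ₂) = 8.16 → ξ₁ = 16.32 ξ₂.
Substitute: (2·16.32 + 1) ξ₂ = 199.9 → ξ₂ = 5.943 mol/min, ξ₁ = 96.99 mol/min.
Outlet amounts (n = n₀ + Σ ν·ξ):
  D: 408 − 2(96.99) − 1(5.943) = 208.1
  E: 435 − 3(96.99) − 1(5.943) = 138.1
  B: 0 + 1(96.99) = 96.99
  A: 0 + 2(5.943) = 11.89
Total out = 455 mol/min; y_E = 138.1 / 455 = 0.3035.

0.303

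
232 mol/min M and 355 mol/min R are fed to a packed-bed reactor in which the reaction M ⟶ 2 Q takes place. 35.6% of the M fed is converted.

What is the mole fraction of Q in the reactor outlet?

0.247

M reacted = 0.356 × 232 = 82.59 mol/min; ν_M = −1, so ξ = 82.59/1 = 82.59 mol/min.
Outlet amounts (n = n₀ + ν ξ):
  M: 232 − 1(82.59) = 149.4
  Q: 0 + 2(82.59) = 165.2
  R: 355 (inert)
Total out = 669.6 mol/min; y_Q = 165.2 / 669.6 = 0.2467.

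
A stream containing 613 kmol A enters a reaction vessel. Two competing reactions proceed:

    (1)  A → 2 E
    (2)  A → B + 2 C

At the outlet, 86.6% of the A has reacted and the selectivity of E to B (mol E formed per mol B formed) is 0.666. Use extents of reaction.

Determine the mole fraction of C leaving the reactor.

0.516

Conversion of A: A consumed = 0.866 × 613 = 530.9 kmol = 1ξ₁ + 1ξ₂.
Selectivity: 2ξ₁ / (1ξ₂) = 0.666 → ξ₁ = 0.333 ξ₂.
Substitute: (1·0.333 + 1) ξ₂ = 530.9 → ξ₂ = 398.2 kmol, ξ₁ = 132.6 kmol.
Outlet amounts (n = n₀ + Σ ν·ξ):
  A: 613 − 1(132.6) − 1(398.2) = 82.14
  E: 0 + 2(132.6) = 265.2
  B: 0 + 1(398.2) = 398.2
  C: 0 + 2(398.2) = 796.5
Total out = 1542 kmol; y_C = 796.5 / 1542 = 0.5165.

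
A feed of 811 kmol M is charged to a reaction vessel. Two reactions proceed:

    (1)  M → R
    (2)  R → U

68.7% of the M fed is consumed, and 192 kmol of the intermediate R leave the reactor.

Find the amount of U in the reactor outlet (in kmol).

Conversion of M: M consumed = 1ξ₁ = 0.687 × 811 → ξ₁ = 557.2 kmol.
R balance: n_R = 0 + 1ξ₁ − 1ξ₂ = 192 → ξ₂ = (1·557.2 − 192)/1 = 365.2 kmol.
Outlet amounts (n = n₀ + Σ ν·ξ):
  M: 811 − 1(557.2) = 253.8
  R: 0 + 1(557.2) − 1(365.2) = 192
  U: 0 + 1(365.2) = 365.2

365 kmol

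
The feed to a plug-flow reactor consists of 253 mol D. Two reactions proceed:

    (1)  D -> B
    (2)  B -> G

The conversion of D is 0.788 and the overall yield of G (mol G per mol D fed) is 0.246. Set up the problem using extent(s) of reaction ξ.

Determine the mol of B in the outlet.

137 mol

Conversion of D: D consumed = 1ξ₁ = 0.788 × 253 → ξ₁ = 199.4 mol.
Yield of G: 1ξ₂ / 253 = 0.246 → ξ₂ = 62.24 mol.
Outlet amounts (n = n₀ + Σ ν·ξ):
  D: 253 − 1(199.4) = 53.64
  B: 0 + 1(199.4) − 1(62.24) = 137.1
  G: 0 + 1(62.24) = 62.24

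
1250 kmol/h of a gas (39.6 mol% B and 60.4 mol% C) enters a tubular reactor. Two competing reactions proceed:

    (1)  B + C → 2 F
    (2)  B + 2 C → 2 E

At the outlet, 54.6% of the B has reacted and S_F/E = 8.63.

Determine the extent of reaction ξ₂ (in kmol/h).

ξ₂ = 28.1 kmol/h

Conversion of B: B consumed = 0.546 × 495 = 270.3 kmol/h = 1ξ₁ + 1ξ₂.
Selectivity: 2ξ₁ / (2ξ₂) = 8.63 → ξ₁ = 8.63 ξ₂.
Substitute: (1·8.63 + 1) ξ₂ = 270.3 → ξ₂ = 28.07 kmol/h, ξ₁ = 242.2 kmol/h.
Outlet amounts (n = n₀ + Σ ν·ξ):
  B: 495 − 1(242.2) − 1(28.07) = 224.7
  C: 755 − 1(242.2) − 2(28.07) = 456.7
  F: 0 + 2(242.2) = 484.4
  E: 0 + 2(28.07) = 56.13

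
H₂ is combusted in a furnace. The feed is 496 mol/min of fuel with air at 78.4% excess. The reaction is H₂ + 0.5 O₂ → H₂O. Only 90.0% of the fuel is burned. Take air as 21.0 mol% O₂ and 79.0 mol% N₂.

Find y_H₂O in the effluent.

0.188

Stoichiometric O₂ = 0.5 × 496 = 248 mol/min; O₂ fed = 248 × 1.784 = 442.4 mol/min.
N₂ fed = 442.4 × 79/21 = 1664 mol/min.
Fuel reacted = 0.9 × 496 → ξ = 446.4 mol/min.
Outlet (n = n₀ + ν ξ):
  H₂: 496 − 1(446.4) = 49.6
  O₂: 442.4 − 0.5(446.4) = 219.2
  N₂: 1664 (inert)
  H₂O: 0 + 1(446.4) = 446.4
Total out = 2380 mol/min; y_H₂O = 446.4 / 2380 = 0.1876.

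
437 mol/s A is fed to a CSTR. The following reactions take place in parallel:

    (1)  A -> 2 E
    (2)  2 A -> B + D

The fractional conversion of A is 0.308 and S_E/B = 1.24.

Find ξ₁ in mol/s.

ξ₁ = 31.9 mol/s

Conversion of A: A consumed = 0.308 × 437 = 134.6 mol/s = 1ξ₁ + 2ξ₂.
Selectivity: 2ξ₁ / (1ξ₂) = 1.24 → ξ₁ = 0.62 ξ₂.
Substitute: (1·0.62 + 2) ξ₂ = 134.6 → ξ₂ = 51.37 mol/s, ξ₁ = 31.85 mol/s.
Outlet amounts (n = n₀ + Σ ν·ξ):
  A: 437 − 1(31.85) − 2(51.37) = 302.4
  E: 0 + 2(31.85) = 63.7
  B: 0 + 1(51.37) = 51.37
  D: 0 + 1(51.37) = 51.37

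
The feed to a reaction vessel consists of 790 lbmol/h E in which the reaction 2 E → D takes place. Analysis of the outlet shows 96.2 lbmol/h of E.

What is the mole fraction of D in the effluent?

0.783

For E: n = n₀ − 2ξ → 96.2 = 790 − 2ξ, giving ξ = 346.9 lbmol/h.
Outlet amounts (n = n₀ + ν ξ):
  E: 790 − 2(346.9) = 96.2
  D: 0 + 1(346.9) = 346.9
Total out = 443.1 lbmol/h; y_D = 346.9 / 443.1 = 0.7829.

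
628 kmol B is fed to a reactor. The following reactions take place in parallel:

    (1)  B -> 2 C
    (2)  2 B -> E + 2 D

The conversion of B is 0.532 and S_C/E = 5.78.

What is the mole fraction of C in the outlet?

0.442

Conversion of B: B consumed = 0.532 × 628 = 334.1 kmol = 1ξ₁ + 2ξ₂.
Selectivity: 2ξ₁ / (1ξ₂) = 5.78 → ξ₁ = 2.89 ξ₂.
Substitute: (1·2.89 + 2) ξ₂ = 334.1 → ξ₂ = 68.32 kmol, ξ₁ = 197.5 kmol.
Outlet amounts (n = n₀ + Σ ν·ξ):
  B: 628 − 1(197.5) − 2(68.32) = 293.9
  C: 0 + 2(197.5) = 394.9
  E: 0 + 1(68.32) = 68.32
  D: 0 + 2(68.32) = 136.6
Total out = 893.8 kmol; y_C = 394.9 / 893.8 = 0.4418.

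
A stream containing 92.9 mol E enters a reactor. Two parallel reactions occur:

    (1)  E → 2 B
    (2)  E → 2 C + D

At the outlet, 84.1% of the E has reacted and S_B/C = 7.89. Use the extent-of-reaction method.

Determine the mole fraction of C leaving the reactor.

Conversion of E: E consumed = 0.841 × 92.9 = 78.13 mol = 1ξ₁ + 1ξ₂.
Selectivity: 2ξ₁ / (2ξ₂) = 7.89 → ξ₁ = 7.89 ξ₂.
Substitute: (1·7.89 + 1) ξ₂ = 78.13 → ξ₂ = 8.788 mol, ξ₁ = 69.34 mol.
Outlet amounts (n = n₀ + Σ ν·ξ):
  E: 92.9 − 1(69.34) − 1(8.788) = 14.77
  B: 0 + 2(69.34) = 138.7
  C: 0 + 2(8.788) = 17.58
  D: 0 + 1(8.788) = 8.788
Total out = 179.8 mol; y_C = 17.58 / 179.8 = 0.09775.

0.0977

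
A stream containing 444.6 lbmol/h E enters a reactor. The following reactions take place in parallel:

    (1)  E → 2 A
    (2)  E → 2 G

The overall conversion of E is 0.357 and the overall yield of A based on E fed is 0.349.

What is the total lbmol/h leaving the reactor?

Yield of A: 2ξ₁ / 444.6 = 0.349 → ξ₁ = 77.58 lbmol/h.
Conversion of E: 1ξ₁ + 1ξ₂ = 0.357 × 444.6 = 158.7 → ξ₂ = 81.14 lbmol/h.
Outlet amounts (n = n₀ + Σ ν·ξ):
  E: 444.6 − 1(77.58) − 1(81.14) = 285.9
  A: 0 + 2(77.58) = 155.2
  G: 0 + 2(81.14) = 162.3
Total out = 285.9 + 155.2 + 162.3 = 603.3 lbmol/h.

603 lbmol/h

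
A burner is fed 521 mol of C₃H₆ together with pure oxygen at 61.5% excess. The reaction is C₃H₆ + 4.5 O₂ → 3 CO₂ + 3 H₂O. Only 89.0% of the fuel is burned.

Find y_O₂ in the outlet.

0.374

Stoichiometric O₂ = 4.5 × 521 = 2344 mol; O₂ fed = 2344 × 1.615 = 3786 mol.
Fuel reacted = 0.89 × 521 → ξ = 463.7 mol.
Outlet (n = n₀ + ν ξ):
  C₃H₆: 521 − 1(463.7) = 57.31
  O₂: 3786 − 4.5(463.7) = 1700
  CO₂: 0 + 3(463.7) = 1391
  H₂O: 0 + 3(463.7) = 1391
Total out = 4539 mol; y_O₂ = 1700 / 4539 = 0.3745.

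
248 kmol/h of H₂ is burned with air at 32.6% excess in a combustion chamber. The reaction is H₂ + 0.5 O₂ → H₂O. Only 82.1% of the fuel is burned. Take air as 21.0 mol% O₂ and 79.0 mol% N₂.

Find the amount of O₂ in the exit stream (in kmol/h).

62.6 kmol/h

Stoichiometric O₂ = 0.5 × 248 = 124 kmol/h; O₂ fed = 124 × 1.326 = 164.4 kmol/h.
N₂ fed = 164.4 × 79/21 = 618.5 kmol/h.
Fuel reacted = 0.821 × 248 → ξ = 203.6 kmol/h.
Outlet (n = n₀ + ν ξ):
  H₂: 248 − 1(203.6) = 44.39
  O₂: 164.4 − 0.5(203.6) = 62.62
  N₂: 618.5 (inert)
  H₂O: 0 + 1(203.6) = 203.6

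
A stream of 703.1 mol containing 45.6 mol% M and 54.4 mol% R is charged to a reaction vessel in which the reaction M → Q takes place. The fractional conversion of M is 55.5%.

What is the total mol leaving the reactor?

703 mol

M reacted = 0.555 × 320.6 = 177.9 mol; ν_M = −1, so ξ = 177.9/1 = 177.9 mol.
Outlet amounts (n = n₀ + ν ξ):
  M: 320.6 − 1(177.9) = 142.7
  Q: 0 + 1(177.9) = 177.9
  R: 382.5 (inert)
Total out = 142.7 + 177.9 + 382.5 = 703.1 mol.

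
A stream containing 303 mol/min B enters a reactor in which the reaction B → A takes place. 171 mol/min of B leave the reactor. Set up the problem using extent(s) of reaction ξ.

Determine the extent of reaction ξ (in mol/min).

For B: n = n₀ − 1ξ → 171 = 303 − 1ξ, giving ξ = 132 mol/min.
Outlet amounts (n = n₀ + ν ξ):
  B: 303 − 1(132) = 171
  A: 0 + 1(132) = 132

ξ = 132 mol/min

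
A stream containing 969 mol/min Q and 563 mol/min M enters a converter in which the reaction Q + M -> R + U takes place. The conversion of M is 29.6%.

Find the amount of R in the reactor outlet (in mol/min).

M reacted = 0.296 × 563 = 166.6 mol/min; ν_M = −1, so ξ = 166.6/1 = 166.6 mol/min.
Outlet amounts (n = n₀ + ν ξ):
  Q: 969 − 1(166.6) = 802.4
  M: 563 − 1(166.6) = 396.4
  R: 0 + 1(166.6) = 166.6
  U: 0 + 1(166.6) = 166.6

167 mol/min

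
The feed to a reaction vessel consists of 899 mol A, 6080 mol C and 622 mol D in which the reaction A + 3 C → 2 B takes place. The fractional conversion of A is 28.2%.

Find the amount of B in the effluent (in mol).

A reacted = 0.282 × 899 = 253.5 mol; ν_A = −1, so ξ = 253.5/1 = 253.5 mol.
Outlet amounts (n = n₀ + ν ξ):
  A: 899 − 1(253.5) = 645.5
  C: 6080 − 3(253.5) = 5319
  B: 0 + 2(253.5) = 507
  D: 622 (inert)

507 mol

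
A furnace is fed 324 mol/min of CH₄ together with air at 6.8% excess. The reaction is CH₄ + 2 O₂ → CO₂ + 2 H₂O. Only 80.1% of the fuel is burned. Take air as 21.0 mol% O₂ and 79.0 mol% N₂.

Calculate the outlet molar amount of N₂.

2600 mol/min

Stoichiometric O₂ = 2 × 324 = 648 mol/min; O₂ fed = 648 × 1.068 = 692.1 mol/min.
N₂ fed = 692.1 × 79/21 = 2603 mol/min.
Fuel reacted = 0.801 × 324 → ξ = 259.5 mol/min.
Outlet (n = n₀ + ν ξ):
  CH₄: 324 − 1(259.5) = 64.48
  O₂: 692.1 − 2(259.5) = 173
  N₂: 2603 (inert)
  CO₂: 0 + 1(259.5) = 259.5
  H₂O: 0 + 2(259.5) = 519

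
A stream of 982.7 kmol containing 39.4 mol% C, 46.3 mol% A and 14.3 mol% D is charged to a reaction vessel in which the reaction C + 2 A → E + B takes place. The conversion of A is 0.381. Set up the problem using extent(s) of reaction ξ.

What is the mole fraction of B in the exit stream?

0.0967

A reacted = 0.381 × 455 = 173.4 kmol; ν_A = −2, so ξ = 173.4/2 = 86.68 kmol.
Outlet amounts (n = n₀ + ν ξ):
  C: 387.2 − 1(86.68) = 300.5
  A: 455 − 2(86.68) = 281.6
  E: 0 + 1(86.68) = 86.68
  B: 0 + 1(86.68) = 86.68
  D: 140.5 (inert)
Total out = 896 kmol; y_B = 86.68 / 896 = 0.09673.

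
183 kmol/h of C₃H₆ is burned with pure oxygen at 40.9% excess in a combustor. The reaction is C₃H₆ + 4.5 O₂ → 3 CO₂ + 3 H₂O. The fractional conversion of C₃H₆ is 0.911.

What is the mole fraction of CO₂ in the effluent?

Stoichiometric O₂ = 4.5 × 183 = 823.5 kmol/h; O₂ fed = 823.5 × 1.409 = 1160 kmol/h.
Fuel reacted = 0.911 × 183 → ξ = 166.7 kmol/h.
Outlet (n = n₀ + ν ξ):
  C₃H₆: 183 − 1(166.7) = 16.29
  O₂: 1160 − 4.5(166.7) = 410.1
  CO₂: 0 + 3(166.7) = 500.1
  H₂O: 0 + 3(166.7) = 500.1
Total out = 1427 kmol/h; y_CO₂ = 500.1 / 1427 = 0.3506.

0.351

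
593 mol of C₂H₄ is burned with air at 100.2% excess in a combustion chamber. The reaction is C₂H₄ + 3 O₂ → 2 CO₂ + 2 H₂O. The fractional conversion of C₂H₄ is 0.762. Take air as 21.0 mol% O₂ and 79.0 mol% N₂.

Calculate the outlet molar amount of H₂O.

904 mol

Stoichiometric O₂ = 3 × 593 = 1779 mol; O₂ fed = 1779 × 2.002 = 3562 mol.
N₂ fed = 3562 × 79/21 = 13400 mol.
Fuel reacted = 0.762 × 593 → ξ = 451.9 mol.
Outlet (n = n₀ + ν ξ):
  C₂H₄: 593 − 1(451.9) = 141.1
  O₂: 3562 − 3(451.9) = 2206
  N₂: 13400 (inert)
  CO₂: 0 + 2(451.9) = 903.7
  H₂O: 0 + 2(451.9) = 903.7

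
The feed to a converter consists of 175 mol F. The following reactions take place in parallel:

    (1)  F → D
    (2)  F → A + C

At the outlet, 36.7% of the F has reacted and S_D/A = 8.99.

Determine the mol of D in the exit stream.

57.8 mol

Conversion of F: F consumed = 0.367 × 175 = 64.22 mol = 1ξ₁ + 1ξ₂.
Selectivity: 1ξ₁ / (1ξ₂) = 8.99 → ξ₁ = 8.99 ξ₂.
Substitute: (1·8.99 + 1) ξ₂ = 64.22 → ξ₂ = 6.429 mol, ξ₁ = 57.8 mol.
Outlet amounts (n = n₀ + Σ ν·ξ):
  F: 175 − 1(57.8) − 1(6.429) = 110.8
  D: 0 + 1(57.8) = 57.8
  A: 0 + 1(6.429) = 6.429
  C: 0 + 1(6.429) = 6.429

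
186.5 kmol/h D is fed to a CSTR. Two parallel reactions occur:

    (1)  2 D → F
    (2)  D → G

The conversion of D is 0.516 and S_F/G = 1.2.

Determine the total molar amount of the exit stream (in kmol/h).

153 kmol/h

Conversion of D: D consumed = 0.516 × 186.5 = 96.23 kmol/h = 2ξ₁ + 1ξ₂.
Selectivity: 1ξ₁ / (1ξ₂) = 1.2 → ξ₁ = 1.2 ξ₂.
Substitute: (2·1.2 + 1) ξ₂ = 96.23 → ξ₂ = 28.3 kmol/h, ξ₁ = 33.96 kmol/h.
Outlet amounts (n = n₀ + Σ ν·ξ):
  D: 186.5 − 2(33.96) − 1(28.3) = 90.27
  F: 0 + 1(33.96) = 33.96
  G: 0 + 1(28.3) = 28.3
Total out = 90.27 + 33.96 + 28.3 = 152.5 kmol/h.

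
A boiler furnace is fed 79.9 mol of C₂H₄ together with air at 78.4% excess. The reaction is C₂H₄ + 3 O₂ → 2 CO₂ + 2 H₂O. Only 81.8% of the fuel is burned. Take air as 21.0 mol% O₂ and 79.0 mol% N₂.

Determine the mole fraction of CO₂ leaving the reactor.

0.0618

Stoichiometric O₂ = 3 × 79.9 = 239.7 mol; O₂ fed = 239.7 × 1.784 = 427.6 mol.
N₂ fed = 427.6 × 79/21 = 1609 mol.
Fuel reacted = 0.818 × 79.9 → ξ = 65.36 mol.
Outlet (n = n₀ + ν ξ):
  C₂H₄: 79.9 − 1(65.36) = 14.54
  O₂: 427.6 − 3(65.36) = 231.6
  N₂: 1609 (inert)
  CO₂: 0 + 2(65.36) = 130.7
  H₂O: 0 + 2(65.36) = 130.7
Total out = 2116 mol; y_CO₂ = 130.7 / 2116 = 0.06177.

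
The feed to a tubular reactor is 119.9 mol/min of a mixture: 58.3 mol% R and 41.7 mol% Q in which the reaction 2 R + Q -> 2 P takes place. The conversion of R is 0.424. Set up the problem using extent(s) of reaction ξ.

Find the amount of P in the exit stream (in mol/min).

R reacted = 0.424 × 69.9 = 29.64 mol/min; ν_R = −2, so ξ = 29.64/2 = 14.82 mol/min.
Outlet amounts (n = n₀ + ν ξ):
  R: 69.9 − 2(14.82) = 40.26
  Q: 50 − 1(14.82) = 35.18
  P: 0 + 2(14.82) = 29.64

29.6 mol/min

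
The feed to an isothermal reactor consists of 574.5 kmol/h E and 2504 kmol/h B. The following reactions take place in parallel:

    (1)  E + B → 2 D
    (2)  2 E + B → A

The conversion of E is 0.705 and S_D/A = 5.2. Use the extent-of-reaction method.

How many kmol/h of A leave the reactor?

Conversion of E: E consumed = 0.705 × 574.5 = 405 kmol/h = 1ξ₁ + 2ξ₂.
Selectivity: 2ξ₁ / (1ξ₂) = 5.2 → ξ₁ = 2.6 ξ₂.
Substitute: (1·2.6 + 2) ξ₂ = 405 → ξ₂ = 88.05 kmol/h, ξ₁ = 228.9 kmol/h.
Outlet amounts (n = n₀ + Σ ν·ξ):
  E: 574.5 − 1(228.9) − 2(88.05) = 169.5
  B: 2504 − 1(228.9) − 1(88.05) = 2187
  D: 0 + 2(228.9) = 457.9
  A: 0 + 1(88.05) = 88.05

88 kmol/h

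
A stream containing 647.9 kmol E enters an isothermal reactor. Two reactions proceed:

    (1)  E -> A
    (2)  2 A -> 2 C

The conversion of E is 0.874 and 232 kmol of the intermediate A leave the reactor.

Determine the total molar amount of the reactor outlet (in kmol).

648 kmol

Conversion of E: E consumed = 1ξ₁ = 0.874 × 647.9 → ξ₁ = 566.3 kmol.
A balance: n_A = 0 + 1ξ₁ − 2ξ₂ = 232 → ξ₂ = (1·566.3 − 232)/2 = 167.1 kmol.
Outlet amounts (n = n₀ + Σ ν·ξ):
  E: 647.9 − 1(566.3) = 81.64
  A: 0 + 1(566.3) − 2(167.1) = 232
  C: 0 + 2(167.1) = 334.3
Total out = 81.64 + 232 + 334.3 = 647.9 kmol.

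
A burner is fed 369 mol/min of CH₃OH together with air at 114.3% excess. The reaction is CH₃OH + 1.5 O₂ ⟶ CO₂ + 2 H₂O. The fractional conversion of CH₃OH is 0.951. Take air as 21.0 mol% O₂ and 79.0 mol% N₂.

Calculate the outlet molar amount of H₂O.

702 mol/min

Stoichiometric O₂ = 1.5 × 369 = 553.5 mol/min; O₂ fed = 553.5 × 2.143 = 1186 mol/min.
N₂ fed = 1186 × 79/21 = 4462 mol/min.
Fuel reacted = 0.951 × 369 → ξ = 350.9 mol/min.
Outlet (n = n₀ + ν ξ):
  CH₃OH: 369 − 1(350.9) = 18.08
  O₂: 1186 − 1.5(350.9) = 659.8
  N₂: 4462 (inert)
  CO₂: 0 + 1(350.9) = 350.9
  H₂O: 0 + 2(350.9) = 701.8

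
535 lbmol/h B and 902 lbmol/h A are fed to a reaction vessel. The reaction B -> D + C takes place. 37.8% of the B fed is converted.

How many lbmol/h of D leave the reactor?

B reacted = 0.378 × 535 = 202.2 lbmol/h; ν_B = −1, so ξ = 202.2/1 = 202.2 lbmol/h.
Outlet amounts (n = n₀ + ν ξ):
  B: 535 − 1(202.2) = 332.8
  D: 0 + 1(202.2) = 202.2
  C: 0 + 1(202.2) = 202.2
  A: 902 (inert)

202 lbmol/h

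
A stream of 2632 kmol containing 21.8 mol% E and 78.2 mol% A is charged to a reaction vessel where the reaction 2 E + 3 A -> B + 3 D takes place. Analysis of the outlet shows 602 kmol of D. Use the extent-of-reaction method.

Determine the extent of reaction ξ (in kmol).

For D: n = n₀ + 3ξ → 602 = 0 + 3ξ, giving ξ = 200.7 kmol.
Outlet amounts (n = n₀ + ν ξ):
  E: 573.8 − 2(200.7) = 172.4
  A: 2058 − 3(200.7) = 1456
  B: 0 + 1(200.7) = 200.7
  D: 0 + 3(200.7) = 602

ξ = 201 kmol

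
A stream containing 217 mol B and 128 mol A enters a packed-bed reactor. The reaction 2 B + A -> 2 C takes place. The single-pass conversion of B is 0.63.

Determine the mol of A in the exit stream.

B reacted = 0.63 × 217 = 136.7 mol; ν_B = −2, so ξ = 136.7/2 = 68.36 mol.
Outlet amounts (n = n₀ + ν ξ):
  B: 217 − 2(68.36) = 80.29
  A: 128 − 1(68.36) = 59.64
  C: 0 + 2(68.36) = 136.7

59.6 mol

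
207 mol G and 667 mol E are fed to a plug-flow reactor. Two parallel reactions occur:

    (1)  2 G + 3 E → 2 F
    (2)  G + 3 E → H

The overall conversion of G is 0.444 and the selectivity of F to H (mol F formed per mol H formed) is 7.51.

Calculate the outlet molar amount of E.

513 mol

Conversion of G: G consumed = 0.444 × 207 = 91.91 mol = 2ξ₁ + 1ξ₂.
Selectivity: 2ξ₁ / (1ξ₂) = 7.51 → ξ₁ = 3.755 ξ₂.
Substitute: (2·3.755 + 1) ξ₂ = 91.91 → ξ₂ = 10.8 mol, ξ₁ = 40.55 mol.
Outlet amounts (n = n₀ + Σ ν·ξ):
  G: 207 − 2(40.55) − 1(10.8) = 115.1
  E: 667 − 3(40.55) − 3(10.8) = 512.9
  F: 0 + 2(40.55) = 81.11
  H: 0 + 1(10.8) = 10.8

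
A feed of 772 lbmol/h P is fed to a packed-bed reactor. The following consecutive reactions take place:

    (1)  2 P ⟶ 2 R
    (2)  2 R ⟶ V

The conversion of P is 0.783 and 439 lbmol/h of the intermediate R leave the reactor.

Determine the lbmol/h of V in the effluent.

82.7 lbmol/h

Conversion of P: P consumed = 2ξ₁ = 0.783 × 772 → ξ₁ = 302.2 lbmol/h.
R balance: n_R = 0 + 2ξ₁ − 2ξ₂ = 439 → ξ₂ = (2·302.2 − 439)/2 = 82.74 lbmol/h.
Outlet amounts (n = n₀ + Σ ν·ξ):
  P: 772 − 2(302.2) = 167.5
  R: 0 + 2(302.2) − 2(82.74) = 439
  V: 0 + 1(82.74) = 82.74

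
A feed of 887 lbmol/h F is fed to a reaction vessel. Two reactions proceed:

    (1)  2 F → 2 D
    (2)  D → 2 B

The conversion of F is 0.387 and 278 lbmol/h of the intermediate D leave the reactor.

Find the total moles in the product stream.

Conversion of F: F consumed = 2ξ₁ = 0.387 × 887 → ξ₁ = 171.6 lbmol/h.
D balance: n_D = 0 + 2ξ₁ − 1ξ₂ = 278 → ξ₂ = (2·171.6 − 278)/1 = 65.27 lbmol/h.
Outlet amounts (n = n₀ + Σ ν·ξ):
  F: 887 − 2(171.6) = 543.7
  D: 0 + 2(171.6) − 1(65.27) = 278
  B: 0 + 2(65.27) = 130.5
Total out = 543.7 + 278 + 130.5 = 952.3 lbmol/h.

952 lbmol/h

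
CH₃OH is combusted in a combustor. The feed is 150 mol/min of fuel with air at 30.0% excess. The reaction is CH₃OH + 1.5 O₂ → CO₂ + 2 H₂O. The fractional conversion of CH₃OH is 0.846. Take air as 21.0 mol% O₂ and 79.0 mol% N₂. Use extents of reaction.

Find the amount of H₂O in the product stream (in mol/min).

Stoichiometric O₂ = 1.5 × 150 = 225 mol/min; O₂ fed = 225 × 1.300 = 292.5 mol/min.
N₂ fed = 292.5 × 79/21 = 1100 mol/min.
Fuel reacted = 0.846 × 150 → ξ = 126.9 mol/min.
Outlet (n = n₀ + ν ξ):
  CH₃OH: 150 − 1(126.9) = 23.1
  O₂: 292.5 − 1.5(126.9) = 102.2
  N₂: 1100 (inert)
  CO₂: 0 + 1(126.9) = 126.9
  H₂O: 0 + 2(126.9) = 253.8

254 mol/min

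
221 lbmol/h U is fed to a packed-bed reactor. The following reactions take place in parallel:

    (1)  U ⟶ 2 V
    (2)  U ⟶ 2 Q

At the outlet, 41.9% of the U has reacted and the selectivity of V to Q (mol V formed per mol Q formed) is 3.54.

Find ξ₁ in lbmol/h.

ξ₁ = 72.2 lbmol/h

Conversion of U: U consumed = 0.419 × 221 = 92.6 lbmol/h = 1ξ₁ + 1ξ₂.
Selectivity: 2ξ₁ / (2ξ₂) = 3.54 → ξ₁ = 3.54 ξ₂.
Substitute: (1·3.54 + 1) ξ₂ = 92.6 → ξ₂ = 20.4 lbmol/h, ξ₁ = 72.2 lbmol/h.
Outlet amounts (n = n₀ + Σ ν·ξ):
  U: 221 − 1(72.2) − 1(20.4) = 128.4
  V: 0 + 2(72.2) = 144.4
  Q: 0 + 2(20.4) = 40.79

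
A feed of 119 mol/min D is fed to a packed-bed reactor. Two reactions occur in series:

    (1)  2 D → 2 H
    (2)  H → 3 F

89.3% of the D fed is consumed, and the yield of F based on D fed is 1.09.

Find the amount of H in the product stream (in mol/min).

Conversion of D: D consumed = 2ξ₁ = 0.893 × 119 → ξ₁ = 53.13 mol/min.
Yield of F: 3ξ₂ / 119 = 1.09 → ξ₂ = 43.24 mol/min.
Outlet amounts (n = n₀ + Σ ν·ξ):
  D: 119 − 2(53.13) = 12.73
  H: 0 + 2(53.13) − 1(43.24) = 63.03
  F: 0 + 3(43.24) = 129.7

63 mol/min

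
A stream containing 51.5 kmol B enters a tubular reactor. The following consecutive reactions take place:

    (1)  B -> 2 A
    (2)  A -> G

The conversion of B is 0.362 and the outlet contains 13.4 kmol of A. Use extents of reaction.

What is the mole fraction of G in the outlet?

Conversion of B: B consumed = 1ξ₁ = 0.362 × 51.5 → ξ₁ = 18.64 kmol.
A balance: n_A = 0 + 2ξ₁ − 1ξ₂ = 13.4 → ξ₂ = (2·18.64 − 13.4)/1 = 23.89 kmol.
Outlet amounts (n = n₀ + Σ ν·ξ):
  B: 51.5 − 1(18.64) = 32.86
  A: 0 + 2(18.64) − 1(23.89) = 13.4
  G: 0 + 1(23.89) = 23.89
Total out = 70.14 kmol; y_G = 23.89 / 70.14 = 0.3405.

0.341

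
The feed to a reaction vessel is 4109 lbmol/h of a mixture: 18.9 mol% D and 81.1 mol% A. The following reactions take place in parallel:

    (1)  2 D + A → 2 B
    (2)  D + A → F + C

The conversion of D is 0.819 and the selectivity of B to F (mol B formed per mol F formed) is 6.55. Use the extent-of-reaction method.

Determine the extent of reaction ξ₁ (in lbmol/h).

ξ₁ = 276 lbmol/h

Conversion of D: D consumed = 0.819 × 776.6 = 636 lbmol/h = 2ξ₁ + 1ξ₂.
Selectivity: 2ξ₁ / (1ξ₂) = 6.55 → ξ₁ = 3.275 ξ₂.
Substitute: (2·3.275 + 1) ξ₂ = 636 → ξ₂ = 84.24 lbmol/h, ξ₁ = 275.9 lbmol/h.
Outlet amounts (n = n₀ + Σ ν·ξ):
  D: 776.6 − 2(275.9) − 1(84.24) = 140.6
  A: 3332 − 1(275.9) − 1(84.24) = 2972
  B: 0 + 2(275.9) = 551.8
  F: 0 + 1(84.24) = 84.24
  C: 0 + 1(84.24) = 84.24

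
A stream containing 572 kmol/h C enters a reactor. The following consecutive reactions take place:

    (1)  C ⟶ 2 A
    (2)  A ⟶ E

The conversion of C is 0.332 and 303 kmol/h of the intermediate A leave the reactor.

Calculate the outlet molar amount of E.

76.8 kmol/h

Conversion of C: C consumed = 1ξ₁ = 0.332 × 572 → ξ₁ = 189.9 kmol/h.
A balance: n_A = 0 + 2ξ₁ − 1ξ₂ = 303 → ξ₂ = (2·189.9 − 303)/1 = 76.81 kmol/h.
Outlet amounts (n = n₀ + Σ ν·ξ):
  C: 572 − 1(189.9) = 382.1
  A: 0 + 2(189.9) − 1(76.81) = 303
  E: 0 + 1(76.81) = 76.81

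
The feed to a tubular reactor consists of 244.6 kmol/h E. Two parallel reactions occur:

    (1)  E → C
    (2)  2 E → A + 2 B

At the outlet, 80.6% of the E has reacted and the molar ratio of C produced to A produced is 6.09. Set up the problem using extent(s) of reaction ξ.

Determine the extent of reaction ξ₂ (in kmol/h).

Conversion of E: E consumed = 0.806 × 244.6 = 197.1 kmol/h = 1ξ₁ + 2ξ₂.
Selectivity: 1ξ₁ / (1ξ₂) = 6.09 → ξ₁ = 6.09 ξ₂.
Substitute: (1·6.09 + 2) ξ₂ = 197.1 → ξ₂ = 24.37 kmol/h, ξ₁ = 148.4 kmol/h.
Outlet amounts (n = n₀ + Σ ν·ξ):
  E: 244.6 − 1(148.4) − 2(24.37) = 47.45
  C: 0 + 1(148.4) = 148.4
  A: 0 + 1(24.37) = 24.37
  B: 0 + 2(24.37) = 48.74

ξ₂ = 24.4 kmol/h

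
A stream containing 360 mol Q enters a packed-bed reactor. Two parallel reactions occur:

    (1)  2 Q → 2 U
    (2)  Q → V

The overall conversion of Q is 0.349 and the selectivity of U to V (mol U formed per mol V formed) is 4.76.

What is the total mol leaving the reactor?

360 mol

Conversion of Q: Q consumed = 0.349 × 360 = 125.6 mol = 2ξ₁ + 1ξ₂.
Selectivity: 2ξ₁ / (1ξ₂) = 4.76 → ξ₁ = 2.38 ξ₂.
Substitute: (2·2.38 + 1) ξ₂ = 125.6 → ξ₂ = 21.81 mol, ξ₁ = 51.91 mol.
Outlet amounts (n = n₀ + Σ ν·ξ):
  Q: 360 − 2(51.91) − 1(21.81) = 234.4
  U: 0 + 2(51.91) = 103.8
  V: 0 + 1(21.81) = 21.81
Total out = 234.4 + 103.8 + 21.81 = 360 mol.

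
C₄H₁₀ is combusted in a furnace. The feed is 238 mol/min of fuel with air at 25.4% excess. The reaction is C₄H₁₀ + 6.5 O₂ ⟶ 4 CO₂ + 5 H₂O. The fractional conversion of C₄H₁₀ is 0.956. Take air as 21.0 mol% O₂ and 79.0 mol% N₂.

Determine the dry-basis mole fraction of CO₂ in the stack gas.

Stoichiometric O₂ = 6.5 × 238 = 1547 mol/min; O₂ fed = 1547 × 1.254 = 1940 mol/min.
N₂ fed = 1940 × 79/21 = 7298 mol/min.
Fuel reacted = 0.956 × 238 → ξ = 227.5 mol/min.
Outlet (n = n₀ + ν ξ):
  C₄H₁₀: 238 − 1(227.5) = 10.47
  O₂: 1940 − 6.5(227.5) = 461
  N₂: 7298 (inert)
  CO₂: 0 + 4(227.5) = 910.1
  H₂O: 0 + 5(227.5) = 1138
Dry total = 8679 mol/min; y_CO₂ (dry) = 910.1 / 8679 = 0.1049.

0.105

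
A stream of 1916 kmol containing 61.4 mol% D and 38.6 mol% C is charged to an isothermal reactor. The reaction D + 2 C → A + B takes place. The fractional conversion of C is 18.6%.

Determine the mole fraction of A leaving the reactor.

C reacted = 0.186 × 739.6 = 137.6 kmol; ν_C = −2, so ξ = 137.6/2 = 68.78 kmol.
Outlet amounts (n = n₀ + ν ξ):
  D: 1176 − 1(68.78) = 1108
  C: 739.6 − 2(68.78) = 602
  A: 0 + 1(68.78) = 68.78
  B: 0 + 1(68.78) = 68.78
Total out = 1847 kmol; y_A = 68.78 / 1847 = 0.03723.

0.0372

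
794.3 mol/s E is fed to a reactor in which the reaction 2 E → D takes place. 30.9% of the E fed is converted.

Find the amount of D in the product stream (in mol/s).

123 mol/s

E reacted = 0.309 × 794.3 = 245.4 mol/s; ν_E = −2, so ξ = 245.4/2 = 122.7 mol/s.
Outlet amounts (n = n₀ + ν ξ):
  E: 794.3 − 2(122.7) = 548.9
  D: 0 + 1(122.7) = 122.7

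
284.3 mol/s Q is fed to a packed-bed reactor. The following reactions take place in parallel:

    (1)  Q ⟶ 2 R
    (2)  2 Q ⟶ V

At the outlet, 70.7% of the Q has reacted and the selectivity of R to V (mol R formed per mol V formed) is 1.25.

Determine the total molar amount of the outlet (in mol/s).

Conversion of Q: Q consumed = 0.707 × 284.3 = 201 mol/s = 1ξ₁ + 2ξ₂.
Selectivity: 2ξ₁ / (1ξ₂) = 1.25 → ξ₁ = 0.625 ξ₂.
Substitute: (1·0.625 + 2) ξ₂ = 201 → ξ₂ = 76.57 mol/s, ξ₁ = 47.86 mol/s.
Outlet amounts (n = n₀ + Σ ν·ξ):
  Q: 284.3 − 1(47.86) − 2(76.57) = 83.3
  R: 0 + 2(47.86) = 95.71
  V: 0 + 1(76.57) = 76.57
Total out = 83.3 + 95.71 + 76.57 = 255.6 mol/s.

256 mol/s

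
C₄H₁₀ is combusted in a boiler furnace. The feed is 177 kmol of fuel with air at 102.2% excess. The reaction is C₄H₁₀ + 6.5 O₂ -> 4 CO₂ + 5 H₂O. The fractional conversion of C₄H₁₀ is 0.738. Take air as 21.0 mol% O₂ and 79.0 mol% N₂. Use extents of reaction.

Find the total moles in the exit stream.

Stoichiometric O₂ = 6.5 × 177 = 1150 kmol; O₂ fed = 1150 × 2.022 = 2326 kmol.
N₂ fed = 2326 × 79/21 = 8751 kmol.
Fuel reacted = 0.738 × 177 → ξ = 130.6 kmol.
Outlet (n = n₀ + ν ξ):
  C₄H₁₀: 177 − 1(130.6) = 46.37
  O₂: 2326 − 6.5(130.6) = 1477
  N₂: 8751 (inert)
  CO₂: 0 + 4(130.6) = 522.5
  H₂O: 0 + 5(130.6) = 653.1
Total out = 46.37 + 1477 + 8751 + 522.5 + 653.1 = 11450 kmol.

11500 kmol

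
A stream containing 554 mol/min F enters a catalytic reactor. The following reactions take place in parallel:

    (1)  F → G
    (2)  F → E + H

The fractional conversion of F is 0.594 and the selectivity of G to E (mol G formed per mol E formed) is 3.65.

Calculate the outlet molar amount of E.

Conversion of F: F consumed = 0.594 × 554 = 329.1 mol/min = 1ξ₁ + 1ξ₂.
Selectivity: 1ξ₁ / (1ξ₂) = 3.65 → ξ₁ = 3.65 ξ₂.
Substitute: (1·3.65 + 1) ξ₂ = 329.1 → ξ₂ = 70.77 mol/min, ξ₁ = 258.3 mol/min.
Outlet amounts (n = n₀ + Σ ν·ξ):
  F: 554 − 1(258.3) − 1(70.77) = 224.9
  G: 0 + 1(258.3) = 258.3
  E: 0 + 1(70.77) = 70.77
  H: 0 + 1(70.77) = 70.77

70.8 mol/min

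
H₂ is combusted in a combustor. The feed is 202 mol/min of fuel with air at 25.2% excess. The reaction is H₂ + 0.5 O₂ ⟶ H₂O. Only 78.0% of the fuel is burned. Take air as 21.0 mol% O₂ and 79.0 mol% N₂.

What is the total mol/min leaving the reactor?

Stoichiometric O₂ = 0.5 × 202 = 101 mol/min; O₂ fed = 101 × 1.252 = 126.5 mol/min.
N₂ fed = 126.5 × 79/21 = 475.7 mol/min.
Fuel reacted = 0.78 × 202 → ξ = 157.6 mol/min.
Outlet (n = n₀ + ν ξ):
  H₂: 202 − 1(157.6) = 44.44
  O₂: 126.5 − 0.5(157.6) = 47.67
  N₂: 475.7 (inert)
  H₂O: 0 + 1(157.6) = 157.6
Total out = 44.44 + 47.67 + 475.7 + 157.6 = 725.4 mol/min.

725 mol/min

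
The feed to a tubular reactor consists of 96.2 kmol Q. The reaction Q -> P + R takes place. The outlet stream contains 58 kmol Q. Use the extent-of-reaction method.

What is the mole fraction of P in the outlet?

0.284

For Q: n = n₀ − 1ξ → 58 = 96.2 − 1ξ, giving ξ = 38.2 kmol.
Outlet amounts (n = n₀ + ν ξ):
  Q: 96.2 − 1(38.2) = 58
  P: 0 + 1(38.2) = 38.2
  R: 0 + 1(38.2) = 38.2
Total out = 134.4 kmol; y_P = 38.2 / 134.4 = 0.2842.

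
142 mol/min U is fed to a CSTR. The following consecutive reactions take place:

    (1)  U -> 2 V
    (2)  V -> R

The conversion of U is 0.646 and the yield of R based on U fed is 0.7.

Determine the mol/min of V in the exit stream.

Conversion of U: U consumed = 1ξ₁ = 0.646 × 142 → ξ₁ = 91.73 mol/min.
Yield of R: 1ξ₂ / 142 = 0.7 → ξ₂ = 99.4 mol/min.
Outlet amounts (n = n₀ + Σ ν·ξ):
  U: 142 − 1(91.73) = 50.27
  V: 0 + 2(91.73) − 1(99.4) = 84.06
  R: 0 + 1(99.4) = 99.4

84.1 mol/min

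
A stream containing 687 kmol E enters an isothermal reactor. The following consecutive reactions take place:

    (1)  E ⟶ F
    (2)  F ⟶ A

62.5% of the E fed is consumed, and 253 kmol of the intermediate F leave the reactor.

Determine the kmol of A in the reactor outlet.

Conversion of E: E consumed = 1ξ₁ = 0.625 × 687 → ξ₁ = 429.4 kmol.
F balance: n_F = 0 + 1ξ₁ − 1ξ₂ = 253 → ξ₂ = (1·429.4 − 253)/1 = 176.4 kmol.
Outlet amounts (n = n₀ + Σ ν·ξ):
  E: 687 − 1(429.4) = 257.6
  F: 0 + 1(429.4) − 1(176.4) = 253
  A: 0 + 1(176.4) = 176.4

176 kmol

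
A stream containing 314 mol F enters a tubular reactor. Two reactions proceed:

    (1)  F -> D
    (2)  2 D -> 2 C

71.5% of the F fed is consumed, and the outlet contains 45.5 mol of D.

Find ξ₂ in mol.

ξ₂ = 89.5 mol

Conversion of F: F consumed = 1ξ₁ = 0.715 × 314 → ξ₁ = 224.5 mol.
D balance: n_D = 0 + 1ξ₁ − 2ξ₂ = 45.5 → ξ₂ = (1·224.5 − 45.5)/2 = 89.5 mol.
Outlet amounts (n = n₀ + Σ ν·ξ):
  F: 314 − 1(224.5) = 89.49
  D: 0 + 1(224.5) − 2(89.5) = 45.5
  C: 0 + 2(89.5) = 179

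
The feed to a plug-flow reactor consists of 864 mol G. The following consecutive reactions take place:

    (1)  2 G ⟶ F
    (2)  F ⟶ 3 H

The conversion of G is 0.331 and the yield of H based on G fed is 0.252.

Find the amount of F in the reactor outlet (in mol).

Conversion of G: G consumed = 2ξ₁ = 0.331 × 864 → ξ₁ = 143 mol.
Yield of H: 3ξ₂ / 864 = 0.252 → ξ₂ = 72.58 mol.
Outlet amounts (n = n₀ + Σ ν·ξ):
  G: 864 − 2(143) = 578
  F: 0 + 1(143) − 1(72.58) = 70.42
  H: 0 + 3(72.58) = 217.7

70.4 mol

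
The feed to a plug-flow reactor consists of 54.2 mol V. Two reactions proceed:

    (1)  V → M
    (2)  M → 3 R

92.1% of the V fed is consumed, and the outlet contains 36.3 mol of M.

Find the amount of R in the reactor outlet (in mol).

40.9 mol

Conversion of V: V consumed = 1ξ₁ = 0.921 × 54.2 → ξ₁ = 49.92 mol.
M balance: n_M = 0 + 1ξ₁ − 1ξ₂ = 36.3 → ξ₂ = (1·49.92 − 36.3)/1 = 13.62 mol.
Outlet amounts (n = n₀ + Σ ν·ξ):
  V: 54.2 − 1(49.92) = 4.282
  M: 0 + 1(49.92) − 1(13.62) = 36.3
  R: 0 + 3(13.62) = 40.85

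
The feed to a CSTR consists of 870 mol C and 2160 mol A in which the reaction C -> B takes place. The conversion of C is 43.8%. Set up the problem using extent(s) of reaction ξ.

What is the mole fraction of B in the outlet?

C reacted = 0.438 × 870 = 381.1 mol; ν_C = −1, so ξ = 381.1/1 = 381.1 mol.
Outlet amounts (n = n₀ + ν ξ):
  C: 870 − 1(381.1) = 488.9
  B: 0 + 1(381.1) = 381.1
  A: 2160 (inert)
Total out = 3030 mol; y_B = 381.1 / 3030 = 0.1258.

0.126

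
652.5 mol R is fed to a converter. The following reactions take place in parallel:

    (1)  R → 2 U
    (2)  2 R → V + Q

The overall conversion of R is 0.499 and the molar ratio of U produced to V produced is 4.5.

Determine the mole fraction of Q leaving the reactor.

Conversion of R: R consumed = 0.499 × 652.5 = 325.6 mol = 1ξ₁ + 2ξ₂.
Selectivity: 2ξ₁ / (1ξ₂) = 4.5 → ξ₁ = 2.25 ξ₂.
Substitute: (1·2.25 + 2) ξ₂ = 325.6 → ξ₂ = 76.61 mol, ξ₁ = 172.4 mol.
Outlet amounts (n = n₀ + Σ ν·ξ):
  R: 652.5 − 1(172.4) − 2(76.61) = 326.9
  U: 0 + 2(172.4) = 344.8
  V: 0 + 1(76.61) = 76.61
  Q: 0 + 1(76.61) = 76.61
Total out = 824.9 mol; y_Q = 76.61 / 824.9 = 0.09288.

0.0929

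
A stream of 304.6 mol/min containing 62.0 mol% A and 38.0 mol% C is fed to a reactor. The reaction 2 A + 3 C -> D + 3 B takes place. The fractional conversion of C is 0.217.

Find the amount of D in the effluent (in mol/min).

8.37 mol/min

C reacted = 0.217 × 115.7 = 25.12 mol/min; ν_C = −3, so ξ = 25.12/3 = 8.372 mol/min.
Outlet amounts (n = n₀ + ν ξ):
  A: 188.9 − 2(8.372) = 172.1
  C: 115.7 − 3(8.372) = 90.63
  D: 0 + 1(8.372) = 8.372
  B: 0 + 3(8.372) = 25.12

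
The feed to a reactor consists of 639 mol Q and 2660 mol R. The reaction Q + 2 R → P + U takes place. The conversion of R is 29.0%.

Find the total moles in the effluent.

2910 mol

R reacted = 0.29 × 2660 = 771.4 mol; ν_R = −2, so ξ = 771.4/2 = 385.7 mol.
Outlet amounts (n = n₀ + ν ξ):
  Q: 639 − 1(385.7) = 253.3
  R: 2660 − 2(385.7) = 1889
  P: 0 + 1(385.7) = 385.7
  U: 0 + 1(385.7) = 385.7
Total out = 253.3 + 1889 + 385.7 + 385.7 = 2913 mol.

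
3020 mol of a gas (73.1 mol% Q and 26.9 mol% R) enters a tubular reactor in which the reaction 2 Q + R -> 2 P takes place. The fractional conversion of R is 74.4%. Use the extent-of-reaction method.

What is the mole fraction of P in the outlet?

R reacted = 0.744 × 812.4 = 604.4 mol; ν_R = −1, so ξ = 604.4/1 = 604.4 mol.
Outlet amounts (n = n₀ + ν ξ):
  Q: 2208 − 2(604.4) = 998.8
  R: 812.4 − 1(604.4) = 208
  P: 0 + 2(604.4) = 1209
Total out = 2416 mol; y_P = 1209 / 2416 = 0.5004.

0.5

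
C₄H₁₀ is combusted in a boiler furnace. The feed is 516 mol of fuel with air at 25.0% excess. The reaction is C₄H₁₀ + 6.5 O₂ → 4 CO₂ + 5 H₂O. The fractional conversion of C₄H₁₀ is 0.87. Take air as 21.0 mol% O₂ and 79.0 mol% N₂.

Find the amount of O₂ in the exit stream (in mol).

1270 mol

Stoichiometric O₂ = 6.5 × 516 = 3354 mol; O₂ fed = 3354 × 1.250 = 4192 mol.
N₂ fed = 4192 × 79/21 = 15770 mol.
Fuel reacted = 0.87 × 516 → ξ = 448.9 mol.
Outlet (n = n₀ + ν ξ):
  C₄H₁₀: 516 − 1(448.9) = 67.08
  O₂: 4192 − 6.5(448.9) = 1275
  N₂: 15770 (inert)
  CO₂: 0 + 4(448.9) = 1796
  H₂O: 0 + 5(448.9) = 2245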